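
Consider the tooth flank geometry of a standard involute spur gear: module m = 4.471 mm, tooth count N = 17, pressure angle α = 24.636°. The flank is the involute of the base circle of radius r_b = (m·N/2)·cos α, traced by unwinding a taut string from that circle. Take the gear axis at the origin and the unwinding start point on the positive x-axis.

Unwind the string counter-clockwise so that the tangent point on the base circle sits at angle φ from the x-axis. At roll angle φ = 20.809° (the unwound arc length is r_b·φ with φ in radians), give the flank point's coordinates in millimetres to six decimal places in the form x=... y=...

x=36.747884 y=0.544378

pitch radius r_p = m·N/2 = 4.471·17/2 = 38.003500
base radius r_b = r_p·cos α = 38.003500·cos 24.636° = 34.544208
roll angle φ = 20.809° = 0.36318556 rad
x = r_b·(cos φ + φ·sin φ) = 34.544208·(0.93476988 + 0.36318556·0.35525380) = 36.747884
y = r_b·(sin φ − φ·cos φ) = 34.544208·(0.35525380 − 0.36318556·0.93476988) = 0.544378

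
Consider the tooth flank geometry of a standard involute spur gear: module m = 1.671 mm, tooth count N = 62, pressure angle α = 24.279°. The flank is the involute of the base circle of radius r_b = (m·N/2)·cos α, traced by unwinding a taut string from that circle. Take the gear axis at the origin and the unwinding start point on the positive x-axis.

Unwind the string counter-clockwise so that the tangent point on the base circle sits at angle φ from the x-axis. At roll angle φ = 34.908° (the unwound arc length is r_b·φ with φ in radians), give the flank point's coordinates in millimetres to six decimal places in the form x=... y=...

x=55.186604 y=3.429249

pitch radius r_p = m·N/2 = 1.671·62/2 = 51.801000
base radius r_b = r_p·cos α = 51.801000·cos 24.279° = 47.219411
roll angle φ = 34.908° = 0.60925954 rad
x = r_b·(cos φ + φ·sin φ) = 47.219411·(0.82007198 + 0.60925954·0.57226038) = 55.186604
y = r_b·(sin φ − φ·cos φ) = 47.219411·(0.57226038 − 0.60925954·0.82007198) = 3.429249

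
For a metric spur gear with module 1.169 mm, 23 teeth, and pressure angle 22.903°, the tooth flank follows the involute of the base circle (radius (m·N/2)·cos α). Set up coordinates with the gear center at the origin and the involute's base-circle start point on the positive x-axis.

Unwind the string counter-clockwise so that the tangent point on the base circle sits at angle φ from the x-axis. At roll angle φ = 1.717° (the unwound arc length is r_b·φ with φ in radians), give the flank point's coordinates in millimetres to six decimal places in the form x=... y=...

pitch radius r_p = m·N/2 = 1.169·23/2 = 13.443500
base radius r_b = r_p·cos α = 13.443500·cos 22.903° = 12.383682
roll angle φ = 1.717° = 0.02996730 rad
x = r_b·(cos φ + φ·sin φ) = 12.383682·(0.99955101 + 0.02996730·0.02996282) = 12.389241
y = r_b·(sin φ − φ·cos φ) = 12.383682·(0.02996282 − 0.02996730·0.99955101) = 0.000111

x=12.389241 y=0.000111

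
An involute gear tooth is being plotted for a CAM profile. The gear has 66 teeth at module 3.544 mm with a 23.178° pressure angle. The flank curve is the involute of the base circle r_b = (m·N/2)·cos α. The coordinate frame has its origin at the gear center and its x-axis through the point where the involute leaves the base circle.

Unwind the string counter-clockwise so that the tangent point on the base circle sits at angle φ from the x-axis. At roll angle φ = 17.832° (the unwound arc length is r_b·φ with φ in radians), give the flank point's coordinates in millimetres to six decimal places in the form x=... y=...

pitch radius r_p = m·N/2 = 3.544·66/2 = 116.952000
base radius r_b = r_p·cos α = 116.952000·cos 23.178° = 107.512399
roll angle φ = 17.832° = 0.31122711 rad
x = r_b·(cos φ + φ·sin φ) = 107.512399·(0.95195851 + 0.31122711·0.30622703) = 112.593936
y = r_b·(sin φ − φ·cos φ) = 107.512399·(0.30622703 − 0.31122711·0.95195851) = 1.069934

x=112.593936 y=1.069934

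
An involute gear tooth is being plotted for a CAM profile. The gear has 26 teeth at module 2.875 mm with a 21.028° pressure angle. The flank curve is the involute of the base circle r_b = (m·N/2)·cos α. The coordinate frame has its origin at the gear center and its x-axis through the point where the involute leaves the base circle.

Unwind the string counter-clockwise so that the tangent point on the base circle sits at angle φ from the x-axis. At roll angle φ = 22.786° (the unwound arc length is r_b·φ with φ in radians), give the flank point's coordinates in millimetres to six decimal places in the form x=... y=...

x=37.536644 y=0.719917

pitch radius r_p = m·N/2 = 2.875·26/2 = 37.375000
base radius r_b = r_p·cos α = 37.375000·cos 21.028° = 34.886019
roll angle φ = 22.786° = 0.39769072 rad
x = r_b·(cos φ + φ·sin φ) = 34.886019·(0.92195781 + 0.39769072·0.38729032) = 37.536644
y = r_b·(sin φ − φ·cos φ) = 34.886019·(0.38729032 − 0.39769072·0.92195781) = 0.719917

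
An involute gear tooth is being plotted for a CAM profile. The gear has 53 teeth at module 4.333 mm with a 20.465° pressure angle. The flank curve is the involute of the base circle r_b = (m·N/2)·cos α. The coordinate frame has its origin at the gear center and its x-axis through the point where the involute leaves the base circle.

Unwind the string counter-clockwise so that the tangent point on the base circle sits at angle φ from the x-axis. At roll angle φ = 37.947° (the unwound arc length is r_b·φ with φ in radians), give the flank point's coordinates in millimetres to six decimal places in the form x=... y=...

x=128.646465 y=9.967668

pitch radius r_p = m·N/2 = 4.333·53/2 = 114.824500
base radius r_b = r_p·cos α = 114.824500·cos 20.465° = 107.577460
roll angle φ = 37.947° = 0.66230009 rad
x = r_b·(cos φ + φ·sin φ) = 107.577460·(0.78857992 + 0.66230009·0.61493228) = 128.646465
y = r_b·(sin φ − φ·cos φ) = 107.577460·(0.61493228 − 0.66230009·0.78857992) = 9.967668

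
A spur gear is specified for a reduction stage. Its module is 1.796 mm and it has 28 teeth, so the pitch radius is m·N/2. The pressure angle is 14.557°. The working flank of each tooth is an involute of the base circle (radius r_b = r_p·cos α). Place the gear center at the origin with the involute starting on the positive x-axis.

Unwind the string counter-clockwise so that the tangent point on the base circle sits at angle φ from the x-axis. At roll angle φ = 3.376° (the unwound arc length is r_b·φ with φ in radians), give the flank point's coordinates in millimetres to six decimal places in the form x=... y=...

x=24.379039 y=0.001659

pitch radius r_p = m·N/2 = 1.796·28/2 = 25.144000
base radius r_b = r_p·cos α = 25.144000·cos 14.557° = 24.336829
roll angle φ = 3.376° = 0.05892232 rad
x = r_b·(cos φ + φ·sin φ) = 24.336829·(0.99826458 + 0.05892232·0.05888823) = 24.379039
y = r_b·(sin φ − φ·cos φ) = 24.336829·(0.05888823 − 0.05892232·0.99826458) = 0.001659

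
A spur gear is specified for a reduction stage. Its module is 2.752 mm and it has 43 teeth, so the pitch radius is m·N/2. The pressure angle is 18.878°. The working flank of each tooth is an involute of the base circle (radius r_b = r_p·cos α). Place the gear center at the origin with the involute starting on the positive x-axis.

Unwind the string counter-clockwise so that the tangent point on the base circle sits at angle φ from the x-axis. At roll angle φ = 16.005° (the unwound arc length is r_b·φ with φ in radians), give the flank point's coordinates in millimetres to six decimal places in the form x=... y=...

x=58.127198 y=0.403608

pitch radius r_p = m·N/2 = 2.752·43/2 = 59.168000
base radius r_b = r_p·cos α = 59.168000·cos 18.878° = 55.985333
roll angle φ = 16.005° = 0.27933995 rad
x = r_b·(cos φ + φ·sin φ) = 55.985333·(0.96123764 + 0.27933995·0.27572124) = 58.127198
y = r_b·(sin φ − φ·cos φ) = 55.985333·(0.27572124 − 0.27933995·0.96123764) = 0.403608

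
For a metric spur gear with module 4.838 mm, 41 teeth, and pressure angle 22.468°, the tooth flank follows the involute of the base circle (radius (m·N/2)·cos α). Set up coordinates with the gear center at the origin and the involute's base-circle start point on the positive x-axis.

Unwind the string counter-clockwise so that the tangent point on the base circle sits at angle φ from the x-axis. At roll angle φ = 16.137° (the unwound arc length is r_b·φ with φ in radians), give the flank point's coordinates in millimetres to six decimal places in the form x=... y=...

x=95.213875 y=0.677120

pitch radius r_p = m·N/2 = 4.838·41/2 = 99.179000
base radius r_b = r_p·cos α = 99.179000·cos 22.468° = 91.650631
roll angle φ = 16.137° = 0.28164378 rad
x = r_b·(cos φ + φ·sin φ) = 91.650631·(0.96059987 + 0.28164378·0.27793504) = 95.213875
y = r_b·(sin φ − φ·cos φ) = 91.650631·(0.27793504 − 0.28164378·0.96059987) = 0.677120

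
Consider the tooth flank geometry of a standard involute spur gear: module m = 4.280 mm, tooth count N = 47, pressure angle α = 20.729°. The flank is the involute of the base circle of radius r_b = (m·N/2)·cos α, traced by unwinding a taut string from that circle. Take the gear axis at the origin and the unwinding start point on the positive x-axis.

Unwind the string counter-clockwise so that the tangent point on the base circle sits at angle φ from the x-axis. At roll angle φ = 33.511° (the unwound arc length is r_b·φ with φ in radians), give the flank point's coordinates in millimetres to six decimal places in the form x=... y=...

pitch radius r_p = m·N/2 = 4.280·47/2 = 100.580000
base radius r_b = r_p·cos α = 100.580000·cos 20.729° = 94.068954
roll angle φ = 33.511° = 0.58487729 rad
x = r_b·(cos φ + φ·sin φ) = 94.068954·(0.83377984 + 0.58487729·0.55209707) = 108.808513
y = r_b·(sin φ − φ·cos φ) = 94.068954·(0.55209707 − 0.58487729·0.83377984) = 6.061632

x=108.808513 y=6.061632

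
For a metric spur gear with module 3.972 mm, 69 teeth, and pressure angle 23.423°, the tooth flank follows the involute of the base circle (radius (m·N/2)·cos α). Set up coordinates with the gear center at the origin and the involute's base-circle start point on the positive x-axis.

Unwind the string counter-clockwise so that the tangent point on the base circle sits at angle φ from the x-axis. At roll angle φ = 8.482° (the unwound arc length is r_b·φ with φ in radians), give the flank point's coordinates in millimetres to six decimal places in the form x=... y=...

x=127.112037 y=0.135685

pitch radius r_p = m·N/2 = 3.972·69/2 = 137.034000
base radius r_b = r_p·cos α = 137.034000·cos 23.423° = 125.741731
roll angle φ = 8.482° = 0.14803883 rad
x = r_b·(cos φ + φ·sin φ) = 125.741731·(0.98906225 + 0.14803883·0.14749870) = 127.112037
y = r_b·(sin φ − φ·cos φ) = 125.741731·(0.14749870 − 0.14803883·0.98906225) = 0.135685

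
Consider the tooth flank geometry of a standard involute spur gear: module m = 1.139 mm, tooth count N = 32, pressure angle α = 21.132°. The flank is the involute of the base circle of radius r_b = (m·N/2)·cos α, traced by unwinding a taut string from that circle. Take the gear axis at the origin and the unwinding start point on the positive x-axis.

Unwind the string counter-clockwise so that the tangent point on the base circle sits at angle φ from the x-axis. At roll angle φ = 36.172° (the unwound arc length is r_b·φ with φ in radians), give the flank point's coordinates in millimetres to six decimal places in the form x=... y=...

x=20.055847 y=1.369712

pitch radius r_p = m·N/2 = 1.139·32/2 = 18.224000
base radius r_b = r_p·cos α = 18.224000·cos 21.132° = 16.998478
roll angle φ = 36.172° = 0.63132050 rad
x = r_b·(cos φ + φ·sin φ) = 16.998478·(0.80724884 + 0.63132050·0.59021124) = 20.055847
y = r_b·(sin φ − φ·cos φ) = 16.998478·(0.59021124 − 0.63132050·0.80724884) = 1.369712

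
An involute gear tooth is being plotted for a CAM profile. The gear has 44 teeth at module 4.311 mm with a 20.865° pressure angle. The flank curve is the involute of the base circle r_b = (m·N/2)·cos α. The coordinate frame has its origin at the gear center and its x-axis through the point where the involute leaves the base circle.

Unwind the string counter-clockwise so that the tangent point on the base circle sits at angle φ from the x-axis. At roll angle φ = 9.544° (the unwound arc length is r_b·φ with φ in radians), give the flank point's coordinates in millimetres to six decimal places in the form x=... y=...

x=89.843459 y=0.136157

pitch radius r_p = m·N/2 = 4.311·44/2 = 94.842000
base radius r_b = r_p·cos α = 94.842000·cos 20.865° = 88.622472
roll angle φ = 9.544° = 0.16657422 rad
x = r_b·(cos φ + φ·sin φ) = 88.622472·(0.98615856 + 0.16657422·0.16580497) = 89.843459
y = r_b·(sin φ − φ·cos φ) = 88.622472·(0.16580497 − 0.16657422·0.98615856) = 0.136157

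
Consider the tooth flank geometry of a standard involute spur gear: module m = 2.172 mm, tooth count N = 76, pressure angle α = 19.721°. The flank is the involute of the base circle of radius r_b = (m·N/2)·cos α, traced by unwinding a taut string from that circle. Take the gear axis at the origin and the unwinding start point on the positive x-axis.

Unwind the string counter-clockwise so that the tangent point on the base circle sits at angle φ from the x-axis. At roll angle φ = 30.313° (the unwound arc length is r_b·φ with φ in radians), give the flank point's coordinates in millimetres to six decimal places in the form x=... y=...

pitch radius r_p = m·N/2 = 2.172·76/2 = 82.536000
base radius r_b = r_p·cos α = 82.536000·cos 19.721° = 77.695010
roll angle φ = 30.313° = 0.52906166 rad
x = r_b·(cos φ + φ·sin φ) = 77.695010·(0.86328105 + 0.52906166·0.50472351) = 87.819518
y = r_b·(sin φ − φ·cos φ) = 77.695010·(0.50472351 − 0.52906166·0.86328105) = 3.728941

x=87.819518 y=3.728941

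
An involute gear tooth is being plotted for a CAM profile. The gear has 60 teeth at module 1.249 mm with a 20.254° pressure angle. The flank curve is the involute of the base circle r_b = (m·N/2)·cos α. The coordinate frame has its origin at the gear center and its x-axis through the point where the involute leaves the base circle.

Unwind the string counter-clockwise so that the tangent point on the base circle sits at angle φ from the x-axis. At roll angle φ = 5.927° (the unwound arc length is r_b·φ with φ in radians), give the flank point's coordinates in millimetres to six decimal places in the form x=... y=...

x=35.340708 y=0.012957

pitch radius r_p = m·N/2 = 1.249·60/2 = 37.470000
base radius r_b = r_p·cos α = 37.470000·cos 20.254° = 35.153124
roll angle φ = 5.927° = 0.10344566 rad
x = r_b·(cos φ + φ·sin φ) = 35.153124·(0.99465427 + 0.10344566·0.10326127) = 35.340708
y = r_b·(sin φ − φ·cos φ) = 35.153124·(0.10326127 − 0.10344566·0.99465427) = 0.012957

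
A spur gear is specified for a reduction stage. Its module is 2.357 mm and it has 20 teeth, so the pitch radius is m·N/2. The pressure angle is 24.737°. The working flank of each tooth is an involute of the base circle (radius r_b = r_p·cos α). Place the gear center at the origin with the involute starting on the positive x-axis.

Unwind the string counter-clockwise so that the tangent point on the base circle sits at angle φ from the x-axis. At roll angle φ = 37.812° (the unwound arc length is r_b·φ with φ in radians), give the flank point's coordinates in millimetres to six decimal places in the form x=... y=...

x=25.573439 y=1.963022

pitch radius r_p = m·N/2 = 2.357·20/2 = 23.570000
base radius r_b = r_p·cos α = 23.570000·cos 24.737° = 21.407173
roll angle φ = 37.812° = 0.65994390 rad
x = r_b·(cos φ + φ·sin φ) = 21.407173·(0.79002663 + 0.65994390·0.61307253) = 25.573439
y = r_b·(sin φ − φ·cos φ) = 21.407173·(0.61307253 − 0.65994390·0.79002663) = 1.963022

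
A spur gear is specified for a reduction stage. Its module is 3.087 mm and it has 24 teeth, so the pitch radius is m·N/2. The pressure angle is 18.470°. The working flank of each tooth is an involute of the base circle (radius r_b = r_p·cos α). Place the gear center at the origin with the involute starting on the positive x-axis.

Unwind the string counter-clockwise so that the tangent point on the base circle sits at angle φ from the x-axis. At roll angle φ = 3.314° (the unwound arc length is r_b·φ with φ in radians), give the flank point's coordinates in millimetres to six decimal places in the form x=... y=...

x=35.194575 y=0.002266

pitch radius r_p = m·N/2 = 3.087·24/2 = 37.044000
base radius r_b = r_p·cos α = 37.044000·cos 18.470° = 35.135851
roll angle φ = 3.314° = 0.05784021 rad
x = r_b·(cos φ + φ·sin φ) = 35.135851·(0.99832772 + 0.05784021·0.05780797) = 35.194575
y = r_b·(sin φ − φ·cos φ) = 35.135851·(0.05780797 − 0.05784021·0.99832772) = 0.002266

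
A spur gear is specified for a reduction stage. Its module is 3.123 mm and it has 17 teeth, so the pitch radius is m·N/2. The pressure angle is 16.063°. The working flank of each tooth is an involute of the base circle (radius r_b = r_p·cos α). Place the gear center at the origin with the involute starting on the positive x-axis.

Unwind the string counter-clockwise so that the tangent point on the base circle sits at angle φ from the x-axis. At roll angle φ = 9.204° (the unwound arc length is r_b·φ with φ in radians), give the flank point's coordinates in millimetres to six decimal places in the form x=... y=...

x=25.836126 y=0.035157

pitch radius r_p = m·N/2 = 3.123·17/2 = 26.545500
base radius r_b = r_p·cos α = 26.545500·cos 16.063° = 25.509112
roll angle φ = 9.204° = 0.16064010 rad
x = r_b·(cos φ + φ·sin φ) = 25.509112·(0.98712510 + 0.16064010·0.15995010) = 25.836126
y = r_b·(sin φ − φ·cos φ) = 25.509112·(0.15995010 − 0.16064010·0.98712510) = 0.035157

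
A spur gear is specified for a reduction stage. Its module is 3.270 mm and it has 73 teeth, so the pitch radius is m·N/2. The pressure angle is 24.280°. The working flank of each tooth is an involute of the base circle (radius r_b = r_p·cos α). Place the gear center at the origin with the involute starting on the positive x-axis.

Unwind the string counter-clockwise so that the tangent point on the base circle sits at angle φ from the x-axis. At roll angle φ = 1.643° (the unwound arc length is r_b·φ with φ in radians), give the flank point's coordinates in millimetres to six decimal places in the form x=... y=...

x=108.842399 y=0.000855

pitch radius r_p = m·N/2 = 3.270·73/2 = 119.355000
base radius r_b = r_p·cos α = 119.355000·cos 24.280° = 108.797676
roll angle φ = 1.643° = 0.02867576 rad
x = r_b·(cos φ + φ·sin φ) = 108.797676·(0.99958888 + 0.02867576·0.02867183) = 108.842399
y = r_b·(sin φ − φ·cos φ) = 108.797676·(0.02867183 − 0.02867576·0.99958888) = 0.000855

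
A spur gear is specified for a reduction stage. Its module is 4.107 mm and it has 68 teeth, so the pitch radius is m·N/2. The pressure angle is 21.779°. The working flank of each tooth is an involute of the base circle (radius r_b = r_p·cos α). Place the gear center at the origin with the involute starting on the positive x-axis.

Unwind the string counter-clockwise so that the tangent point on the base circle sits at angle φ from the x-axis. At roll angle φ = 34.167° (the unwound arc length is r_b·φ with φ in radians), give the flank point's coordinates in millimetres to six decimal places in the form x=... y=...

x=150.717182 y=8.844044

pitch radius r_p = m·N/2 = 4.107·68/2 = 139.638000
base radius r_b = r_p·cos α = 139.638000·cos 21.779° = 129.670902
roll angle φ = 34.167° = 0.59632665 rad
x = r_b·(cos φ + φ·sin φ) = 129.670902·(0.82740417 + 0.59632665·0.56160692) = 150.717182
y = r_b·(sin φ − φ·cos φ) = 129.670902·(0.56160692 − 0.59632665·0.82740417) = 8.844044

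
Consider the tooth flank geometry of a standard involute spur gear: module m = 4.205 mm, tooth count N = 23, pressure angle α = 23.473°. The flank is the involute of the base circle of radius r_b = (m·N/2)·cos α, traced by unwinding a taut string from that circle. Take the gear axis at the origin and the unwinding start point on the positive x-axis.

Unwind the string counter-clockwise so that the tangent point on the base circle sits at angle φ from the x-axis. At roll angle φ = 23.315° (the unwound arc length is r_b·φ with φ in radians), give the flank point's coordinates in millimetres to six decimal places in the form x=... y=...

pitch radius r_p = m·N/2 = 4.205·23/2 = 48.357500
base radius r_b = r_p·cos α = 48.357500·cos 23.473° = 44.355814
roll angle φ = 23.315° = 0.40692352 rad
x = r_b·(cos φ + φ·sin φ) = 44.355814·(0.91834280 + 0.40692352·0.39578594) = 47.877551
y = r_b·(sin φ − φ·cos φ) = 44.355814·(0.39578594 − 0.40692352·0.91834280) = 0.979849

x=47.877551 y=0.979849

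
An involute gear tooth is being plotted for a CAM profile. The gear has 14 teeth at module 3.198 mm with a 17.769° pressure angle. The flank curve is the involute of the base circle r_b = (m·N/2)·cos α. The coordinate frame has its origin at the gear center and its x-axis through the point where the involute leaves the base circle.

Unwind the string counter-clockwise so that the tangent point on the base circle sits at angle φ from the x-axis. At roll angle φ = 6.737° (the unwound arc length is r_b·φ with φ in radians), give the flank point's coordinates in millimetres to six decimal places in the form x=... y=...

x=21.464928 y=0.011536

pitch radius r_p = m·N/2 = 3.198·14/2 = 22.386000
base radius r_b = r_p·cos α = 22.386000·cos 17.769° = 21.318068
roll angle φ = 6.737° = 0.11758283 rad
x = r_b·(cos φ + φ·sin φ) = 21.318068·(0.99309510 + 0.11758283·0.11731207) = 21.464928
y = r_b·(sin φ − φ·cos φ) = 21.318068·(0.11731207 − 0.11758283·0.99309510) = 0.011536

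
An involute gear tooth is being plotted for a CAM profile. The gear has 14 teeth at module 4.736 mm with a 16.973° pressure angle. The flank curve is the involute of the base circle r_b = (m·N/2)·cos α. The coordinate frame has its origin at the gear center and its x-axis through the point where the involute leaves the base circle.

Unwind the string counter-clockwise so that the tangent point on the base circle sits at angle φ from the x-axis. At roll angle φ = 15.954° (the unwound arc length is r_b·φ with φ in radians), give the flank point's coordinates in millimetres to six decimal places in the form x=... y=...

x=32.913483 y=0.226421

pitch radius r_p = m·N/2 = 4.736·14/2 = 33.152000
base radius r_b = r_p·cos α = 33.152000·cos 16.973° = 31.707979
roll angle φ = 15.954° = 0.27844983 rad
x = r_b·(cos φ + φ·sin φ) = 31.707979·(0.96148268 + 0.27844983·0.27486552) = 32.913483
y = r_b·(sin φ − φ·cos φ) = 31.707979·(0.27486552 − 0.27844983·0.96148268) = 0.226421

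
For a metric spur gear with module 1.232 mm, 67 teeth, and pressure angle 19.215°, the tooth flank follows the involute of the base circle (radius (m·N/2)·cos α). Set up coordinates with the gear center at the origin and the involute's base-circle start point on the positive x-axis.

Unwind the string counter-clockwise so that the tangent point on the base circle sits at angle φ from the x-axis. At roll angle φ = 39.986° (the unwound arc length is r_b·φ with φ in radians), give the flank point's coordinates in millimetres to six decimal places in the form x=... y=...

pitch radius r_p = m·N/2 = 1.232·67/2 = 41.272000
base radius r_b = r_p·cos α = 41.272000·cos 19.215° = 38.972747
roll angle φ = 39.986° = 0.69788735 rad
x = r_b·(cos φ + φ·sin φ) = 38.972747·(0.76620148 + 0.69788735·0.64260041) = 47.338800
y = r_b·(sin φ − φ·cos φ) = 38.972747·(0.64260041 − 0.69788735·0.76620148) = 4.204305

x=47.338800 y=4.204305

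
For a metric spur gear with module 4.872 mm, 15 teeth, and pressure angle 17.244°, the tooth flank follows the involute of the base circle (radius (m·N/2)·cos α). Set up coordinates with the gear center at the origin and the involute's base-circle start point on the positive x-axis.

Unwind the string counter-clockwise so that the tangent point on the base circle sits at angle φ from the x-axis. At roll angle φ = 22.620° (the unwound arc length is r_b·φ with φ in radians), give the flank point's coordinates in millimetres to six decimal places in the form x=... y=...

pitch radius r_p = m·N/2 = 4.872·15/2 = 36.540000
base radius r_b = r_p·cos α = 36.540000·cos 17.244° = 34.897563
roll angle φ = 22.620° = 0.39479348 rad
x = r_b·(cos φ + φ·sin φ) = 34.897563·(0.92307602 + 0.39479348·0.38461756) = 37.512107
y = r_b·(sin φ − φ·cos φ) = 34.897563·(0.38461756 − 0.39479348·0.92307602) = 0.704692

x=37.512107 y=0.704692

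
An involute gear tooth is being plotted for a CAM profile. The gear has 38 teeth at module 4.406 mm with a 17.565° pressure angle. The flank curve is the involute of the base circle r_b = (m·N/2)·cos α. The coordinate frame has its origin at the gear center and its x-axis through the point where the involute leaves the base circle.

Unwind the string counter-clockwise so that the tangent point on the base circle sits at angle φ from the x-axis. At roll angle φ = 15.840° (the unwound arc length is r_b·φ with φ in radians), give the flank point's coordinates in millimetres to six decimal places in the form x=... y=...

pitch radius r_p = m·N/2 = 4.406·38/2 = 83.714000
base radius r_b = r_p·cos α = 83.714000·cos 17.565° = 79.810851
roll angle φ = 15.840° = 0.27646015 rad
x = r_b·(cos φ + φ·sin φ) = 79.810851·(0.96202767 + 0.27646015·0.27295194) = 82.802801
y = r_b·(sin φ − φ·cos φ) = 79.810851·(0.27295194 − 0.27646015·0.96202767) = 0.557847

x=82.802801 y=0.557847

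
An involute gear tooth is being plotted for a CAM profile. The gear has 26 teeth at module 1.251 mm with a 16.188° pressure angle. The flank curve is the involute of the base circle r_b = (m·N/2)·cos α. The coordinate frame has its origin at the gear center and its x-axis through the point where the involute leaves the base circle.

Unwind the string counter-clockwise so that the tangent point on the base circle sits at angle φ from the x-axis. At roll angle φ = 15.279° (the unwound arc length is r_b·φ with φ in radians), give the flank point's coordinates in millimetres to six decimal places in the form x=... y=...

pitch radius r_p = m·N/2 = 1.251·26/2 = 16.263000
base radius r_b = r_p·cos α = 16.263000·cos 16.188° = 15.618206
roll angle φ = 15.279° = 0.26666886 rad
x = r_b·(cos φ + φ·sin φ) = 15.618206·(0.96465407 + 0.26666886·0.26351950) = 16.163696
y = r_b·(sin φ − φ·cos φ) = 15.618206·(0.26351950 − 0.26666886·0.96465407) = 0.098025

x=16.163696 y=0.098025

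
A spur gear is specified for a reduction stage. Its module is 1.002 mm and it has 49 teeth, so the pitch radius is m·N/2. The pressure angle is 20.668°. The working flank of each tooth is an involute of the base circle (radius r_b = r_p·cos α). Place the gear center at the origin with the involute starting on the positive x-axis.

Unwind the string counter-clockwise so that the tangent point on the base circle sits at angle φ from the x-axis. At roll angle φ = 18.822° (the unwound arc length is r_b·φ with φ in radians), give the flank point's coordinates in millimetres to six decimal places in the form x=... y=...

pitch radius r_p = m·N/2 = 1.002·49/2 = 24.549000
base radius r_b = r_p·cos α = 24.549000·cos 20.668° = 22.969058
roll angle φ = 18.822° = 0.32850587 rad
x = r_b·(cos φ + φ·sin φ) = 22.969058·(0.94652545 + 0.32850587·0.32262916) = 24.175187
y = r_b·(sin φ − φ·cos φ) = 22.969058·(0.32262916 − 0.32850587·0.94652545) = 0.268508

x=24.175187 y=0.268508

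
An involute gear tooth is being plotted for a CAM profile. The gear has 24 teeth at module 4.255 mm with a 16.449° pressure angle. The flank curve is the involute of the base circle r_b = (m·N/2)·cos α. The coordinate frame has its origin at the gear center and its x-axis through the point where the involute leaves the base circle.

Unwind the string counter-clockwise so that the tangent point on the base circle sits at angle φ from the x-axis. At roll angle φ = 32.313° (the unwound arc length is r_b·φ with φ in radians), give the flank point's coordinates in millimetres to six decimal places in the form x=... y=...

x=56.149577 y=2.835948

pitch radius r_p = m·N/2 = 4.255·24/2 = 51.060000
base radius r_b = r_p·cos α = 51.060000·cos 16.449° = 48.970225
roll angle φ = 32.313° = 0.56396824 rad
x = r_b·(cos φ + φ·sin φ) = 48.970225·(0.84514057 + 0.56396824·0.53454412) = 56.149577
y = r_b·(sin φ − φ·cos φ) = 48.970225·(0.53454412 − 0.56396824·0.84514057) = 2.835948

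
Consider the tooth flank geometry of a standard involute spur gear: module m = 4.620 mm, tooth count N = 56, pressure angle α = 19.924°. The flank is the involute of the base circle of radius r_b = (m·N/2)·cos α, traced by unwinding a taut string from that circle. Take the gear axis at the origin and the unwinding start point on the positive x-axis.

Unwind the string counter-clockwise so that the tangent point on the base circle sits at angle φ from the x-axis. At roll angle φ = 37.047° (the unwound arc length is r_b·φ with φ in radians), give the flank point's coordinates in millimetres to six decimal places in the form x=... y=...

x=144.444027 y=10.507471

pitch radius r_p = m·N/2 = 4.620·56/2 = 129.360000
base radius r_b = r_p·cos α = 129.360000·cos 19.924° = 121.617218
roll angle φ = 37.047° = 0.64659213 rad
x = r_b·(cos φ + φ·sin φ) = 121.617218·(0.79814157 + 0.64659213·0.60246995) = 144.444027
y = r_b·(sin φ − φ·cos φ) = 121.617218·(0.60246995 − 0.64659213·0.79814157) = 10.507471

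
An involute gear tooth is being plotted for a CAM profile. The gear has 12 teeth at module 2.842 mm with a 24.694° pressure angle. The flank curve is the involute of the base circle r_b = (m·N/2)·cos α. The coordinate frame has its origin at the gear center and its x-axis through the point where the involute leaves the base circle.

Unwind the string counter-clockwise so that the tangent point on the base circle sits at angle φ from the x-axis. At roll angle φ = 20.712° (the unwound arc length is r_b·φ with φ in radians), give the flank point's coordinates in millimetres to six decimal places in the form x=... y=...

pitch radius r_p = m·N/2 = 2.842·12/2 = 17.052000
base radius r_b = r_p·cos α = 17.052000·cos 24.694° = 15.492628
roll angle φ = 20.712° = 0.36149259 rad
x = r_b·(cos φ + φ·sin φ) = 15.492628·(0.93536998 + 0.36149259·0.35367075) = 16.472061
y = r_b·(sin φ − φ·cos φ) = 15.492628·(0.35367075 − 0.36149259·0.93536998) = 0.240778

x=16.472061 y=0.240778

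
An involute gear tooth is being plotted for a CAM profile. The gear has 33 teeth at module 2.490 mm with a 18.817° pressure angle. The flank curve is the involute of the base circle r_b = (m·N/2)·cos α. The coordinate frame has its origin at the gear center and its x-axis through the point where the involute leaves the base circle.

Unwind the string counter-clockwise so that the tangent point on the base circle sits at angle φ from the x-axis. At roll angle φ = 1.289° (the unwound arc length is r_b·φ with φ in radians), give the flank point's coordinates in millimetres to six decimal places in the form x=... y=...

x=38.898995 y=0.000148

pitch radius r_p = m·N/2 = 2.490·33/2 = 41.085000
base radius r_b = r_p·cos α = 41.085000·cos 18.817° = 38.889155
roll angle φ = 1.289° = 0.02249729 rad
x = r_b·(cos φ + φ·sin φ) = 38.889155·(0.99974695 + 0.02249729·0.02249540) = 38.898995
y = r_b·(sin φ − φ·cos φ) = 38.889155·(0.02249540 − 0.02249729·0.99974695) = 0.000148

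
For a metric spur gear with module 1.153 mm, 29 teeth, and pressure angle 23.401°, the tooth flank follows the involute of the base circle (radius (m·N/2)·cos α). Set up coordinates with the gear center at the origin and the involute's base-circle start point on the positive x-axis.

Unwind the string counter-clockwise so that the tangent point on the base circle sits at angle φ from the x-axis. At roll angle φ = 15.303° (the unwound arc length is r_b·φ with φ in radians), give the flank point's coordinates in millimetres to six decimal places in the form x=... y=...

x=15.880910 y=0.096752

pitch radius r_p = m·N/2 = 1.153·29/2 = 16.718500
base radius r_b = r_p·cos α = 16.718500·cos 23.401° = 15.343365
roll angle φ = 15.303° = 0.26708774 rad
x = r_b·(cos φ + φ·sin φ) = 15.343365·(0.96454360 + 0.26708774·0.26392355) = 15.880910
y = r_b·(sin φ − φ·cos φ) = 15.343365·(0.26392355 − 0.26708774·0.96454360) = 0.096752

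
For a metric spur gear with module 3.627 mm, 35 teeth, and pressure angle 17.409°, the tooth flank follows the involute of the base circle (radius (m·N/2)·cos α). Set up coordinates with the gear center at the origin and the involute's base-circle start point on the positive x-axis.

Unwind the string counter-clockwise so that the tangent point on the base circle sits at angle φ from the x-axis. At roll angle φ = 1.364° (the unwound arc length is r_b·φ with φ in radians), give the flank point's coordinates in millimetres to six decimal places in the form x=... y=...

x=60.582197 y=0.000272

pitch radius r_p = m·N/2 = 3.627·35/2 = 63.472500
base radius r_b = r_p·cos α = 63.472500·cos 17.409° = 60.565037
roll angle φ = 1.364° = 0.02380629 rad
x = r_b·(cos φ + φ·sin φ) = 60.565037·(0.99971664 + 0.02380629·0.02380404) = 60.582197
y = r_b·(sin φ − φ·cos φ) = 60.565037·(0.02380404 − 0.02380629·0.99971664) = 0.000272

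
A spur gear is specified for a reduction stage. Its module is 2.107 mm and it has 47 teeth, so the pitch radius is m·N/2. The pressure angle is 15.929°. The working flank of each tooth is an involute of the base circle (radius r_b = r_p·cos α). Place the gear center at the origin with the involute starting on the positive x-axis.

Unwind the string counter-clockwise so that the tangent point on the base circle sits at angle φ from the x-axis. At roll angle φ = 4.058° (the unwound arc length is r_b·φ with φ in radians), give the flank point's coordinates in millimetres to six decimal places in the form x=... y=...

x=47.732538 y=0.005636

pitch radius r_p = m·N/2 = 2.107·47/2 = 49.514500
base radius r_b = r_p·cos α = 49.514500·cos 15.929° = 47.613268
roll angle φ = 4.058° = 0.07082546 rad
x = r_b·(cos φ + φ·sin φ) = 47.613268·(0.99749293 + 0.07082546·0.07076626) = 47.732538
y = r_b·(sin φ − φ·cos φ) = 47.613268·(0.07076626 − 0.07082546·0.99749293) = 0.005636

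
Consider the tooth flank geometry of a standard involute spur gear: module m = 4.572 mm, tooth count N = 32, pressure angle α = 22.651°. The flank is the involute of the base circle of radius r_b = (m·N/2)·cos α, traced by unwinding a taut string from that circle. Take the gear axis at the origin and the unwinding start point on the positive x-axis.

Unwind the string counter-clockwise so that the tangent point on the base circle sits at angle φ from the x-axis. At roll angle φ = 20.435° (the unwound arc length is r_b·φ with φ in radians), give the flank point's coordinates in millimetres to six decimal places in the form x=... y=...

pitch radius r_p = m·N/2 = 4.572·32/2 = 73.152000
base radius r_b = r_p·cos α = 73.152000·cos 22.651° = 67.509624
roll angle φ = 20.435° = 0.35665803 rad
x = r_b·(cos φ + φ·sin φ) = 67.509624·(0.93706888 + 0.35665803·0.34914454) = 71.667818
y = r_b·(sin φ − φ·cos φ) = 67.509624·(0.34914454 − 0.35665803·0.93706888) = 1.008013

x=71.667818 y=1.008013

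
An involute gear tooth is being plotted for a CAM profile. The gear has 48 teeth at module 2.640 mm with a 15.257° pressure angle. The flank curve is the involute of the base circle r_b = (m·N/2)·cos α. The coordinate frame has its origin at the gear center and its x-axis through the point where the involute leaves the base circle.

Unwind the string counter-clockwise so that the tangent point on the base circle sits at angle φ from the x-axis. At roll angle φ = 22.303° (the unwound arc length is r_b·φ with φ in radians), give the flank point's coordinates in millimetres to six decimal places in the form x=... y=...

pitch radius r_p = m·N/2 = 2.640·48/2 = 63.360000
base radius r_b = r_p·cos α = 63.360000·cos 15.257° = 61.126888
roll angle φ = 22.303° = 0.38926078 rad
x = r_b·(cos φ + φ·sin φ) = 61.126888·(0.92518985 + 0.38926078·0.37950460) = 65.584023
y = r_b·(sin φ − φ·cos φ) = 61.126888·(0.37950460 − 0.38926078·0.92518985) = 1.183690

x=65.584023 y=1.183690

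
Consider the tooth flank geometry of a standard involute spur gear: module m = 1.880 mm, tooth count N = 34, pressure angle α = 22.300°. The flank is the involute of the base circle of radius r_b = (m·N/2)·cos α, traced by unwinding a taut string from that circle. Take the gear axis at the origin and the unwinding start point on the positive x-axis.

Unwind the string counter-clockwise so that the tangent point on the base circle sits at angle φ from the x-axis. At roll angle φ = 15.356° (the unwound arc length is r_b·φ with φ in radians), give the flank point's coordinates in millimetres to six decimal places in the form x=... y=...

x=30.612716 y=0.188395

pitch radius r_p = m·N/2 = 1.880·34/2 = 31.960000
base radius r_b = r_p·cos α = 31.960000·cos 22.300° = 29.569703
roll angle φ = 15.356° = 0.26801276 rad
x = r_b·(cos φ + φ·sin φ) = 29.569703·(0.96429905 + 0.26801276·0.26481567) = 30.612716
y = r_b·(sin φ − φ·cos φ) = 29.569703·(0.26481567 − 0.26801276·0.96429905) = 0.188395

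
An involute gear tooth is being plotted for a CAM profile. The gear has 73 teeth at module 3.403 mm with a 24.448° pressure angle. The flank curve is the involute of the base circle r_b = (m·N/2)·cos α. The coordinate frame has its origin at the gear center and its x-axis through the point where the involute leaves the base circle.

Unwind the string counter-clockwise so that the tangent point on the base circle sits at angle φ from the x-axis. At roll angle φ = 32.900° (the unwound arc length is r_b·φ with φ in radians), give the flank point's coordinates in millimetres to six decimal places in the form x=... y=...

x=130.205046 y=6.903478

pitch radius r_p = m·N/2 = 3.403·73/2 = 124.209500
base radius r_b = r_p·cos α = 124.209500·cos 24.448° = 113.072536
roll angle φ = 32.900° = 0.57421332 rad
x = r_b·(cos φ + φ·sin φ) = 113.072536·(0.83961986 + 0.57421332·0.54317445) = 130.205046
y = r_b·(sin φ − φ·cos φ) = 113.072536·(0.54317445 − 0.57421332·0.83961986) = 6.903478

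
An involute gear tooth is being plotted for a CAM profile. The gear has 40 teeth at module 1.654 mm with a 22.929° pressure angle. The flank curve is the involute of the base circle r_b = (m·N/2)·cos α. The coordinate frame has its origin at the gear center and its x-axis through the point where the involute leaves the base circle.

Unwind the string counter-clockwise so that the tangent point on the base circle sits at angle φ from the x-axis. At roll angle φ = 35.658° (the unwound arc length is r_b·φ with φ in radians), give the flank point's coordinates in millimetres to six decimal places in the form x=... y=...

x=35.807251 y=2.354432

pitch radius r_p = m·N/2 = 1.654·40/2 = 33.080000
base radius r_b = r_p·cos α = 33.080000·cos 22.929° = 30.466294
roll angle φ = 35.658° = 0.62234950 rad
x = r_b·(cos φ + φ·sin φ) = 30.466294·(0.81251107 + 0.62234950·0.58294577) = 35.807251
y = r_b·(sin φ − φ·cos φ) = 30.466294·(0.58294577 − 0.62234950·0.81251107) = 2.354432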